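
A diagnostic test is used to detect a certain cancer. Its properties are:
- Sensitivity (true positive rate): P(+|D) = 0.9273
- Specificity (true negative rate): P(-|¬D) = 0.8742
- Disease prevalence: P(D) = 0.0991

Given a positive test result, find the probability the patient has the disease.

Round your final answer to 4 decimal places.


Let D = has disease, + = positive test

Given:
- P(D) = 0.0991 (prevalence)
- P(+|D) = 0.9273 (sensitivity)
- P(-|¬D) = 0.8742 (specificity)
- P(+|¬D) = 0.1258 (false positive rate = 1 - specificity)

Step 1: Find P(+)
P(+) = P(+|D)P(D) + P(+|¬D)P(¬D)
     = 0.9273 × 0.0991 + 0.1258 × 0.9009
     = 0.09189543 + 0.11333322
     = 0.20522865

Step 2: Apply Bayes' theorem for P(D|+)
P(D|+) = P(+|D)P(D) / P(+)
       = 0.09189543 / 0.20522865
       = 0.4478


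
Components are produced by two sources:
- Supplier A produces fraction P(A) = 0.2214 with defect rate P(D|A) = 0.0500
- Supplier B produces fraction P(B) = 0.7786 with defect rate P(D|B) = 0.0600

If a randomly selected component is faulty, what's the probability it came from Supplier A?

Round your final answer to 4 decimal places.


Let A = from Supplier A, D = faulty

Given:
- P(A) = 0.2214, P(B) = 0.7786
- P(D|A) = 0.0500, P(D|B) = 0.0600

Step 1: Find P(D)
P(D) = P(D|A)P(A) + P(D|B)P(B)
     = 0.0500 × 0.2214 + 0.0600 × 0.7786
     = 0.01107000 + 0.04671600
     = 0.05778600

Step 2: Apply Bayes' theorem
P(A|D) = P(D|A)P(A) / P(D)
       = 0.01107000 / 0.05778600
       = 0.1916


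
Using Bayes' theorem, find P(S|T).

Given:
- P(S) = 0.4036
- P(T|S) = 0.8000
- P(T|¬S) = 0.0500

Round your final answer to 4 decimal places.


Bayes' theorem: P(S|T) = P(T|S) × P(S) / P(T)

Step 1: Calculate P(T) using law of total probability
P(T) = P(T|S)P(S) + P(T|¬S)P(¬S)
     = 0.8000 × 0.4036 + 0.0500 × 0.5964
     = 0.32288000 + 0.02982000
     = 0.35270000

Step 2: Apply Bayes' theorem
P(S|T) = P(T|S) × P(S) / P(T)
       = 0.32288000 / 0.35270000
       = 0.9155


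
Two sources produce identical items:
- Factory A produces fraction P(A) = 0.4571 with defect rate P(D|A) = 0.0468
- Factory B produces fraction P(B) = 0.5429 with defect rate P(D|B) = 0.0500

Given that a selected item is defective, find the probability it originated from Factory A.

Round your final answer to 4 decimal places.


Let A = from Factory A, D = defective

Given:
- P(A) = 0.4571, P(B) = 0.5429
- P(D|A) = 0.0468, P(D|B) = 0.0500

Step 1: Find P(D)
P(D) = P(D|A)P(A) + P(D|B)P(B)
     = 0.0468 × 0.4571 + 0.0500 × 0.5429
     = 0.02139228 + 0.02714500
     = 0.04853728

Step 2: Apply Bayes' theorem
P(A|D) = P(D|A)P(A) / P(D)
       = 0.02139228 / 0.04853728
       = 0.4407


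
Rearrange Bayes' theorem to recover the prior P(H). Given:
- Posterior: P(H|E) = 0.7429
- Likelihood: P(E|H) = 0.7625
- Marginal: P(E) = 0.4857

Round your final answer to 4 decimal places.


From Bayes' theorem: P(H|E) = P(E|H) × P(H) / P(E)

Rearranging for P(H):
P(H) = P(H|E) × P(E) / P(E|H)
     = 0.7429 × 0.4857 / 0.7625
     = 0.36082653 / 0.7625
     = 0.4732


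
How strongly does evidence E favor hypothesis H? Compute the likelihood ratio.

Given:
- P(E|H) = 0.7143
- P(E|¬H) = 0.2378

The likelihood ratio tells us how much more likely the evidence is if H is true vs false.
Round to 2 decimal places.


Likelihood Ratio (LR) = P(E|H) / P(E|¬H)

LR = 0.7143 / 0.2378
   = 3.00

The evidence is 3.00 times more likely if H is true than if H is false.
Because LR exceeds 1, E is evidence for H.


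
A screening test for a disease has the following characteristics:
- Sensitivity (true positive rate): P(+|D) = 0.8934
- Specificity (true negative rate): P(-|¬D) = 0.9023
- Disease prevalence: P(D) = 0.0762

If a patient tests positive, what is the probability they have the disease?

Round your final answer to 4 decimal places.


Let D = has disease, + = positive test

Given:
- P(D) = 0.0762 (prevalence)
- P(+|D) = 0.8934 (sensitivity)
- P(-|¬D) = 0.9023 (specificity)
- P(+|¬D) = 0.0977 (false positive rate = 1 - specificity)

Step 1: Find P(+)
P(+) = P(+|D)P(D) + P(+|¬D)P(¬D)
     = 0.8934 × 0.0762 + 0.0977 × 0.9238
     = 0.06807708 + 0.09025526
     = 0.15833234

Step 2: Apply Bayes' theorem for P(D|+)
P(D|+) = P(+|D)P(D) / P(+)
       = 0.06807708 / 0.15833234
       = 0.4300


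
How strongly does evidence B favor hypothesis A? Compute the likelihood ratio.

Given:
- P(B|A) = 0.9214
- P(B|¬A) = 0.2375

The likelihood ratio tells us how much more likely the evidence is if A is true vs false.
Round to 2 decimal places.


Likelihood Ratio (LR) = P(B|A) / P(B|¬A)

LR = 0.9214 / 0.2375
   = 3.88

The evidence is 3.88 times more likely if A is true than if A is false.
Since LR > 1, the evidence supports A over ¬A.


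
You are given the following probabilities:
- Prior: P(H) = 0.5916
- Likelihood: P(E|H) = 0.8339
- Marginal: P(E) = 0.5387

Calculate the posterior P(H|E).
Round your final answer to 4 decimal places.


Using Bayes' theorem:

P(H|E) = P(E|H) × P(H) / P(E)
       = 0.8339 × 0.5916 / 0.5387
       = 0.49333524 / 0.5387
       = 0.9158

The evidence strengthens our belief in H.
Prior: 0.5916 → Posterior: 0.9158


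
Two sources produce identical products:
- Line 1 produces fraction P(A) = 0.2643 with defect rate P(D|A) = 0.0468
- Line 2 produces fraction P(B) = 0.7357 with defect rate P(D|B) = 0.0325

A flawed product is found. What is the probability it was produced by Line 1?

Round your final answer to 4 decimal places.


Let A = from Line 1, D = flawed

Given:
- P(A) = 0.2643, P(B) = 0.7357
- P(D|A) = 0.0468, P(D|B) = 0.0325

Step 1: Find P(D)
P(D) = P(D|A)P(A) + P(D|B)P(B)
     = 0.0468 × 0.2643 + 0.0325 × 0.7357
     = 0.01236924 + 0.02391025
     = 0.03627949

Step 2: Apply Bayes' theorem
P(A|D) = P(D|A)P(A) / P(D)
       = 0.01236924 / 0.03627949
       = 0.3409


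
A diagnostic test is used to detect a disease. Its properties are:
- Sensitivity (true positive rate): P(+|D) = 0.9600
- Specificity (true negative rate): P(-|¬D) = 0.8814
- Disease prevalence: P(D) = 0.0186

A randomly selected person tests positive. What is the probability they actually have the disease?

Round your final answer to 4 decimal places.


Let D = has disease, + = positive test

Given:
- P(D) = 0.0186 (prevalence)
- P(+|D) = 0.9600 (sensitivity)
- P(-|¬D) = 0.8814 (specificity)
- P(+|¬D) = 0.1186 (false positive rate = 1 - specificity)

Step 1: Find P(+)
P(+) = P(+|D)P(D) + P(+|¬D)P(¬D)
     = 0.9600 × 0.0186 + 0.1186 × 0.9814
     = 0.01785600 + 0.11639404
     = 0.13425004

Step 2: Apply Bayes' theorem for P(D|+)
P(D|+) = P(+|D)P(D) / P(+)
       = 0.01785600 / 0.13425004
       = 0.1330


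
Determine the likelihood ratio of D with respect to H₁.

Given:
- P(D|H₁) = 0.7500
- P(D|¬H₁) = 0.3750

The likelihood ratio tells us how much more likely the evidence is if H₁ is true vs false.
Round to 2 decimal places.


Likelihood Ratio (LR) = P(D|H₁) / P(D|¬H₁)

LR = 0.7500 / 0.3750
   = 2.00

The evidence is 2.00 times more likely if H₁ is true than if H₁ is false.
Since LR > 1, the evidence supports H₁ over ¬H₁.


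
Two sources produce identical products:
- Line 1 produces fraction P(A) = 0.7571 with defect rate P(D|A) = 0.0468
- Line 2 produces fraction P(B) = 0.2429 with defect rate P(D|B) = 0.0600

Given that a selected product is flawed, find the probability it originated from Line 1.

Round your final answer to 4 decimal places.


Let A = from Line 1, D = flawed

Given:
- P(A) = 0.7571, P(B) = 0.2429
- P(D|A) = 0.0468, P(D|B) = 0.0600

Step 1: Find P(D)
P(D) = P(D|A)P(A) + P(D|B)P(B)
     = 0.0468 × 0.7571 + 0.0600 × 0.2429
     = 0.03543228 + 0.01457400
     = 0.05000628

Step 2: Apply Bayes' theorem
P(A|D) = P(D|A)P(A) / P(D)
       = 0.03543228 / 0.05000628
       = 0.7086


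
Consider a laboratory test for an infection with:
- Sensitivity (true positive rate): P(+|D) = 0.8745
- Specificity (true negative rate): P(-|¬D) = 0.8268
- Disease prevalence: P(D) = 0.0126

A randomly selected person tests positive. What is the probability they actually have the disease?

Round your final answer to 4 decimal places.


Let D = has disease, + = positive test

Given:
- P(D) = 0.0126 (prevalence)
- P(+|D) = 0.8745 (sensitivity)
- P(-|¬D) = 0.8268 (specificity)
- P(+|¬D) = 0.1732 (false positive rate = 1 - specificity)

Step 1: Find P(+)
P(+) = P(+|D)P(D) + P(+|¬D)P(¬D)
     = 0.8745 × 0.0126 + 0.1732 × 0.9874
     = 0.01101870 + 0.17101768
     = 0.18203638

Step 2: Apply Bayes' theorem for P(D|+)
P(D|+) = P(+|D)P(D) / P(+)
       = 0.01101870 / 0.18203638
       = 0.0605


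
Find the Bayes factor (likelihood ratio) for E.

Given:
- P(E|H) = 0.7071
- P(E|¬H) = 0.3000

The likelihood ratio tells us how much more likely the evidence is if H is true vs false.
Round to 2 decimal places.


Likelihood Ratio (LR) = P(E|H) / P(E|¬H)

LR = 0.7071 / 0.3000
   = 2.36

The evidence is 2.36 times more likely if H is true than if H is false.
Since LR > 1, the evidence supports H over ¬H.


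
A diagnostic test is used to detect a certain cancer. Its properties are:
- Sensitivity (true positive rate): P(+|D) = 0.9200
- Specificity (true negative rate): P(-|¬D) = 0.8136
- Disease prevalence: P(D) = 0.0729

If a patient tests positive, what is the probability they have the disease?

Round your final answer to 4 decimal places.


Let D = has disease, + = positive test

Given:
- P(D) = 0.0729 (prevalence)
- P(+|D) = 0.9200 (sensitivity)
- P(-|¬D) = 0.8136 (specificity)
- P(+|¬D) = 0.1864 (false positive rate = 1 - specificity)

Step 1: Find P(+)
P(+) = P(+|D)P(D) + P(+|¬D)P(¬D)
     = 0.9200 × 0.0729 + 0.1864 × 0.9271
     = 0.06706800 + 0.17281144
     = 0.23987944

Step 2: Apply Bayes' theorem for P(D|+)
P(D|+) = P(+|D)P(D) / P(+)
       = 0.06706800 / 0.23987944
       = 0.2796


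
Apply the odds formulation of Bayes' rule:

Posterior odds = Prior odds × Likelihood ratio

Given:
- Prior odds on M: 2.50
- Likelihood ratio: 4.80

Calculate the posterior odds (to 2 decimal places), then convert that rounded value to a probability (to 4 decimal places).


Step 1: Calculate posterior odds
Posterior odds = Prior odds × LR
               = 2.50 × 4.80
               = 12.00

Step 2: Convert to probability
P(M|E) = Posterior odds / (1 + Posterior odds)
       = 12.00 / (1 + 12.00)
       = 12.00 / 13.00
       = 0.9231

The evidence increased P(M) from 0.7143 to 0.9231.


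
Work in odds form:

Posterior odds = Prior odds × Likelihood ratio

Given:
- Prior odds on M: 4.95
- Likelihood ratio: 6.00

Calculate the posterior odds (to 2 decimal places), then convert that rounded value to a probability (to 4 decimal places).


Step 1: Calculate posterior odds
Posterior odds = Prior odds × LR
               = 4.95 × 6.00
               = 29.70

Step 2: Convert to probability
P(M|E) = Posterior odds / (1 + Posterior odds)
       = 29.70 / (1 + 29.70)
       = 29.70 / 30.70
       = 0.9674

The evidence increased P(M) from 0.8319 to 0.9674.


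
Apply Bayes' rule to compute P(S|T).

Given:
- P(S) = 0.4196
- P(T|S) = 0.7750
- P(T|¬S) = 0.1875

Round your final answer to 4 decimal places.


Bayes' theorem: P(S|T) = P(T|S) × P(S) / P(T)

Step 1: Calculate P(T) using law of total probability
P(T) = P(T|S)P(S) + P(T|¬S)P(¬S)
     = 0.7750 × 0.4196 + 0.1875 × 0.5804
     = 0.32519000 + 0.10882500
     = 0.43401500

Step 2: Apply Bayes' theorem
P(S|T) = P(T|S) × P(S) / P(T)
       = 0.32519000 / 0.43401500
       = 0.7493


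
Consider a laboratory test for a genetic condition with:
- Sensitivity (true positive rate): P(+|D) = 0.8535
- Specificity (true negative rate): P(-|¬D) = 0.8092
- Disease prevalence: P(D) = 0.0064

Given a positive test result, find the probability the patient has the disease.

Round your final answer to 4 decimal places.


Let D = has disease, + = positive test

Given:
- P(D) = 0.0064 (prevalence)
- P(+|D) = 0.8535 (sensitivity)
- P(-|¬D) = 0.8092 (specificity)
- P(+|¬D) = 0.1908 (false positive rate = 1 - specificity)

Step 1: Find P(+)
P(+) = P(+|D)P(D) + P(+|¬D)P(¬D)
     = 0.8535 × 0.0064 + 0.1908 × 0.9936
     = 0.00546240 + 0.18957888
     = 0.19504128

Step 2: Apply Bayes' theorem for P(D|+)
P(D|+) = P(+|D)P(D) / P(+)
       = 0.00546240 / 0.19504128
       = 0.0280


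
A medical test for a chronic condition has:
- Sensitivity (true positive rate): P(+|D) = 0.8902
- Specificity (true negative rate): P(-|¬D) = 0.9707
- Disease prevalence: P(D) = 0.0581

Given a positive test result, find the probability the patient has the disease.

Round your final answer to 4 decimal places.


Let D = has disease, + = positive test

Given:
- P(D) = 0.0581 (prevalence)
- P(+|D) = 0.8902 (sensitivity)
- P(-|¬D) = 0.9707 (specificity)
- P(+|¬D) = 0.0293 (false positive rate = 1 - specificity)

Step 1: Find P(+)
P(+) = P(+|D)P(D) + P(+|¬D)P(¬D)
     = 0.8902 × 0.0581 + 0.0293 × 0.9419
     = 0.05172062 + 0.02759767
     = 0.07931829

Step 2: Apply Bayes' theorem for P(D|+)
P(D|+) = P(+|D)P(D) / P(+)
       = 0.05172062 / 0.07931829
       = 0.6521


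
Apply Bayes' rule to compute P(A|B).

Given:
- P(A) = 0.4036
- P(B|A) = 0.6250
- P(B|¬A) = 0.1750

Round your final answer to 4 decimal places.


Bayes' theorem: P(A|B) = P(B|A) × P(A) / P(B)

Step 1: Calculate P(B) using law of total probability
P(B) = P(B|A)P(A) + P(B|¬A)P(¬A)
     = 0.6250 × 0.4036 + 0.1750 × 0.5964
     = 0.25225000 + 0.10437000
     = 0.35662000

Step 2: Apply Bayes' theorem
P(A|B) = P(B|A) × P(A) / P(B)
       = 0.25225000 / 0.35662000
       = 0.7073


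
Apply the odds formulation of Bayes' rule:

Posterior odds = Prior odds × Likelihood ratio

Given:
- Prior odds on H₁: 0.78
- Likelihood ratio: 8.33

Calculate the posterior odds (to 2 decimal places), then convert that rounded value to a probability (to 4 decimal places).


Step 1: Calculate posterior odds
Posterior odds = Prior odds × LR
               = 0.78 × 8.33
               = 6.50

Step 2: Convert to probability
P(H₁|E) = Posterior odds / (1 + Posterior odds)
       = 6.50 / (1 + 6.50)
       = 6.50 / 7.50
       = 0.8667

The evidence increased P(H₁) from 0.4382 to 0.8667.


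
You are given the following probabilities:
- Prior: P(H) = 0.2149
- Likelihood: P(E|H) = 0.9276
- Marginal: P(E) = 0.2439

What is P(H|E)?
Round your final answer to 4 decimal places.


Using Bayes' theorem:

P(H|E) = P(E|H) × P(H) / P(E)
       = 0.9276 × 0.2149 / 0.2439
       = 0.19934124 / 0.2439
       = 0.8173

The evidence strengthens our belief in H.
Prior: 0.2149 → Posterior: 0.8173


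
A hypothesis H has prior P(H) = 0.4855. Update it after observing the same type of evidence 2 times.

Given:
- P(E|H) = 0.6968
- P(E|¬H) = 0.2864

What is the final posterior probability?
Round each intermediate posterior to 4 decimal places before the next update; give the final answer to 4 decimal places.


Sequential Bayesian updating:

Initial prior: P(H) = 0.4855

Update 1:
  P(E) = 0.6968 × 0.4855 + 0.2864 × 0.5145 = 0.33829640 + 0.14735280 = 0.48564920
  P(H|E) = 0.33829640 / 0.48564920 = 0.6966

Update 2:
  P(E) = 0.6968 × 0.6966 + 0.2864 × 0.3034 = 0.48539088 + 0.08689376 = 0.57228464
  P(H|E) = 0.48539088 / 0.57228464 = 0.8482

Final posterior: 0.8482


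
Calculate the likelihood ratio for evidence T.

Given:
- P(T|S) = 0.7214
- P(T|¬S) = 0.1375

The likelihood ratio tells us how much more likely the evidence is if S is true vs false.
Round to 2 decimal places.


Likelihood Ratio (LR) = P(T|S) / P(T|¬S)

LR = 0.7214 / 0.1375
   = 5.25

The evidence is 5.25 times more likely if S is true than if S is false.
Since LR > 1, the evidence supports S over ¬S.


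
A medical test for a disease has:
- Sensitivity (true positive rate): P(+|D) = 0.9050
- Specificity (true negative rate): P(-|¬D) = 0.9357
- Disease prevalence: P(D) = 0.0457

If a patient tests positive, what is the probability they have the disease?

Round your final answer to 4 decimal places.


Let D = has disease, + = positive test

Given:
- P(D) = 0.0457 (prevalence)
- P(+|D) = 0.9050 (sensitivity)
- P(-|¬D) = 0.9357 (specificity)
- P(+|¬D) = 0.0643 (false positive rate = 1 - specificity)

Step 1: Find P(+)
P(+) = P(+|D)P(D) + P(+|¬D)P(¬D)
     = 0.9050 × 0.0457 + 0.0643 × 0.9543
     = 0.04135850 + 0.06136149
     = 0.10271999

Step 2: Apply Bayes' theorem for P(D|+)
P(D|+) = P(+|D)P(D) / P(+)
       = 0.04135850 / 0.10271999
       = 0.4026


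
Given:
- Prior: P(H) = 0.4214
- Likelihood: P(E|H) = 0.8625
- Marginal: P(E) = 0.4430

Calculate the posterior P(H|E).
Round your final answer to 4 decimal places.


Using Bayes' theorem:

P(H|E) = P(E|H) × P(H) / P(E)
       = 0.8625 × 0.4214 / 0.4430
       = 0.36345750 / 0.4430
       = 0.8204

The evidence strengthens our belief in H.
Prior: 0.4214 → Posterior: 0.8204


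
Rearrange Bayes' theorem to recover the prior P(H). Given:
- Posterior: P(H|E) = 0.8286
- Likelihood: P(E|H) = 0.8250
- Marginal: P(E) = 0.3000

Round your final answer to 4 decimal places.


From Bayes' theorem: P(H|E) = P(E|H) × P(H) / P(E)

Rearranging for P(H):
P(H) = P(H|E) × P(E) / P(E|H)
     = 0.8286 × 0.3000 / 0.8250
     = 0.24858000 / 0.8250
     = 0.3013


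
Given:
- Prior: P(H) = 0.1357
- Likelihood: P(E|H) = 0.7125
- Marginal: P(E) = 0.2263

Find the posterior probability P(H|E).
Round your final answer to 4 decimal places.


Using Bayes' theorem:

P(H|E) = P(E|H) × P(H) / P(E)
       = 0.7125 × 0.1357 / 0.2263
       = 0.09668625 / 0.2263
       = 0.4272

The evidence strengthens our belief in H.
Prior: 0.1357 → Posterior: 0.4272


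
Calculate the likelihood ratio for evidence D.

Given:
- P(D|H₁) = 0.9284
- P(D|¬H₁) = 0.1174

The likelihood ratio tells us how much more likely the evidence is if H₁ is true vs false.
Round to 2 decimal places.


Likelihood Ratio (LR) = P(D|H₁) / P(D|¬H₁)

LR = 0.9284 / 0.1174
   = 7.91

The evidence is 7.91 times more likely if H₁ is true than if H₁ is false.
Since LR > 1, the evidence supports H₁ over ¬H₁.


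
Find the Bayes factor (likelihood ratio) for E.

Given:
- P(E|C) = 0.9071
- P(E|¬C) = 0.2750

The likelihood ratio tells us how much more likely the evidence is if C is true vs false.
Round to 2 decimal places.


Likelihood Ratio (LR) = P(E|C) / P(E|¬C)

LR = 0.9071 / 0.2750
   = 3.30

The evidence is 3.30 times more likely if C is true than if C is false.
Since LR > 1, the evidence supports C over ¬C.


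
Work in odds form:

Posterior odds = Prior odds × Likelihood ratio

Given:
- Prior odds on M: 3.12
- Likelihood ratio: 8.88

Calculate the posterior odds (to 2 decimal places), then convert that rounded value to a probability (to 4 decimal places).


Step 1: Calculate posterior odds
Posterior odds = Prior odds × LR
               = 3.12 × 8.88
               = 27.71

Step 2: Convert to probability
P(M|E) = Posterior odds / (1 + Posterior odds)
       = 27.71 / (1 + 27.71)
       = 27.71 / 28.71
       = 0.9652

The evidence increased P(M) from 0.7573 to 0.9652.


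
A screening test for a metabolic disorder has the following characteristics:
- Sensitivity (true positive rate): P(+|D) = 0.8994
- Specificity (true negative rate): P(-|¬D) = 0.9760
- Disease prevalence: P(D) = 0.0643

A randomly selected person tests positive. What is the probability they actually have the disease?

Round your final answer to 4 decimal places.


Let D = has disease, + = positive test

Given:
- P(D) = 0.0643 (prevalence)
- P(+|D) = 0.8994 (sensitivity)
- P(-|¬D) = 0.9760 (specificity)
- P(+|¬D) = 0.0240 (false positive rate = 1 - specificity)

Step 1: Find P(+)
P(+) = P(+|D)P(D) + P(+|¬D)P(¬D)
     = 0.8994 × 0.0643 + 0.0240 × 0.9357
     = 0.05783142 + 0.02245680
     = 0.08028822

Step 2: Apply Bayes' theorem for P(D|+)
P(D|+) = P(+|D)P(D) / P(+)
       = 0.05783142 / 0.08028822
       = 0.7203


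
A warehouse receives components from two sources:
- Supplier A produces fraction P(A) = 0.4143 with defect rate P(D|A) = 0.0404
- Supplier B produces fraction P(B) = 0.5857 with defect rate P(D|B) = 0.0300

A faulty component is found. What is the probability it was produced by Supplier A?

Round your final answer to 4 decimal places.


Let A = from Supplier A, D = faulty

Given:
- P(A) = 0.4143, P(B) = 0.5857
- P(D|A) = 0.0404, P(D|B) = 0.0300

Step 1: Find P(D)
P(D) = P(D|A)P(A) + P(D|B)P(B)
     = 0.0404 × 0.4143 + 0.0300 × 0.5857
     = 0.01673772 + 0.01757100
     = 0.03430872

Step 2: Apply Bayes' theorem
P(A|D) = P(D|A)P(A) / P(D)
       = 0.01673772 / 0.03430872
       = 0.4879


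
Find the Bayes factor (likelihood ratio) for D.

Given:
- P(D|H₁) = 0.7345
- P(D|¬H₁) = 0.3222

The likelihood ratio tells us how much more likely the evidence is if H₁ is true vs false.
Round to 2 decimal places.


Likelihood Ratio (LR) = P(D|H₁) / P(D|¬H₁)

LR = 0.7345 / 0.3222
   = 2.28

The evidence is 2.28 times more likely if H₁ is true than if H₁ is false.
Because LR exceeds 1, D is evidence for H₁.


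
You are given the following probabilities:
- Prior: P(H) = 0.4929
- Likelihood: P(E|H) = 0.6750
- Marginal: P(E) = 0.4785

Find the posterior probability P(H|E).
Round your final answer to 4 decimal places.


Using Bayes' theorem:

P(H|E) = P(E|H) × P(H) / P(E)
       = 0.6750 × 0.4929 / 0.4785
       = 0.33270750 / 0.4785
       = 0.6953

The evidence strengthens our belief in H.
Prior: 0.4929 → Posterior: 0.6953


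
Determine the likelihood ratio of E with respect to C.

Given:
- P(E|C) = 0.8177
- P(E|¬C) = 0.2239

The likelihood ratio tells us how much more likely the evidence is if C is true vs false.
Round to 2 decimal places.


Likelihood Ratio (LR) = P(E|C) / P(E|¬C)

LR = 0.8177 / 0.2239
   = 3.65

The evidence is 3.65 times more likely if C is true than if C is false.
LR > 1, so observing E raises the odds in favor of C.


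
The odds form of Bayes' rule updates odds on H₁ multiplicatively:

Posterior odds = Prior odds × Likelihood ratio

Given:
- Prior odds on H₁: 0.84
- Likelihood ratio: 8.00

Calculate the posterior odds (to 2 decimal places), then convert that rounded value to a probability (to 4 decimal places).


Step 1: Calculate posterior odds
Posterior odds = Prior odds × LR
               = 0.84 × 8.00
               = 6.72

Step 2: Convert to probability
P(H₁|E) = Posterior odds / (1 + Posterior odds)
       = 6.72 / (1 + 6.72)
       = 6.72 / 7.72
       = 0.8705

The evidence increased P(H₁) from 0.4565 to 0.8705.


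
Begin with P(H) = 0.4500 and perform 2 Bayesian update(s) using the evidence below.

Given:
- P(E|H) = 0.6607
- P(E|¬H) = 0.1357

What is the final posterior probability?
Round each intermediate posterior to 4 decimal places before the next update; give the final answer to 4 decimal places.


Sequential Bayesian updating:

Initial prior: P(H) = 0.4500

Update 1:
  P(E) = 0.6607 × 0.4500 + 0.1357 × 0.5500 = 0.29731500 + 0.07463500 = 0.37195000
  P(H|E) = 0.29731500 / 0.37195000 = 0.7993

Update 2:
  P(E) = 0.6607 × 0.7993 + 0.1357 × 0.2007 = 0.52809751 + 0.02723499 = 0.55533250
  P(H|E) = 0.52809751 / 0.55533250 = 0.9510

Final posterior: 0.9510


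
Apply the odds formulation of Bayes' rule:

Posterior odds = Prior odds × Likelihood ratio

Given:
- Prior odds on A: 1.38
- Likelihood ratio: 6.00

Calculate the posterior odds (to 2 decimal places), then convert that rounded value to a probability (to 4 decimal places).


Step 1: Calculate posterior odds
Posterior odds = Prior odds × LR
               = 1.38 × 6.00
               = 8.28

Step 2: Convert to probability
P(A|E) = Posterior odds / (1 + Posterior odds)
       = 8.28 / (1 + 8.28)
       = 8.28 / 9.28
       = 0.8922

The evidence increased P(A) from 0.5798 to 0.8922.


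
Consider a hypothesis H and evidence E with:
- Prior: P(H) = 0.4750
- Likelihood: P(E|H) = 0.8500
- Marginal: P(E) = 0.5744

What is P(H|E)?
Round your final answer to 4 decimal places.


Using Bayes' theorem:

P(H|E) = P(E|H) × P(H) / P(E)
       = 0.8500 × 0.4750 / 0.5744
       = 0.40375000 / 0.5744
       = 0.7029

The evidence strengthens our belief in H.
Prior: 0.4750 → Posterior: 0.7029


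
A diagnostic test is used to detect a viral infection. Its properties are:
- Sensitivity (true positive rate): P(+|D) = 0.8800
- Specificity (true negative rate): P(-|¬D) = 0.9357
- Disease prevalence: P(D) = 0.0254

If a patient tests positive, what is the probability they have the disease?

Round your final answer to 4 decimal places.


Let D = has disease, + = positive test

Given:
- P(D) = 0.0254 (prevalence)
- P(+|D) = 0.8800 (sensitivity)
- P(-|¬D) = 0.9357 (specificity)
- P(+|¬D) = 0.0643 (false positive rate = 1 - specificity)

Step 1: Find P(+)
P(+) = P(+|D)P(D) + P(+|¬D)P(¬D)
     = 0.8800 × 0.0254 + 0.0643 × 0.9746
     = 0.02235200 + 0.06266678
     = 0.08501878

Step 2: Apply Bayes' theorem for P(D|+)
P(D|+) = P(+|D)P(D) / P(+)
       = 0.02235200 / 0.08501878
       = 0.2629


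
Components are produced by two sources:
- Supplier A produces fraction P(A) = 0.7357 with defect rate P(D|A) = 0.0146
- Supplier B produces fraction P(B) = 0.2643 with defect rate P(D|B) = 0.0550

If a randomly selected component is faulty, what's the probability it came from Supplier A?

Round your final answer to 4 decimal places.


Let A = from Supplier A, D = faulty

Given:
- P(A) = 0.7357, P(B) = 0.2643
- P(D|A) = 0.0146, P(D|B) = 0.0550

Step 1: Find P(D)
P(D) = P(D|A)P(A) + P(D|B)P(B)
     = 0.0146 × 0.7357 + 0.0550 × 0.2643
     = 0.01074122 + 0.01453650
     = 0.02527772

Step 2: Apply Bayes' theorem
P(A|D) = P(D|A)P(A) / P(D)
       = 0.01074122 / 0.02527772
       = 0.4249


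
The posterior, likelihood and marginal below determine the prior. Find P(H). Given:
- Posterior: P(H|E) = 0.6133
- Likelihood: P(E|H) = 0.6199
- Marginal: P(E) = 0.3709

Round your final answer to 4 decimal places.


From Bayes' theorem: P(H|E) = P(E|H) × P(H) / P(E)

Rearranging for P(H):
P(H) = P(H|E) × P(E) / P(E|H)
     = 0.6133 × 0.3709 / 0.6199
     = 0.22747297 / 0.6199
     = 0.3670


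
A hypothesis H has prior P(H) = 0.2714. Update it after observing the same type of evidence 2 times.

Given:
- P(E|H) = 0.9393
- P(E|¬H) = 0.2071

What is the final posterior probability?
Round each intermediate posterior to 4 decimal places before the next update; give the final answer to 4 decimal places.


Sequential Bayesian updating:

Initial prior: P(H) = 0.2714

Update 1:
  P(E) = 0.9393 × 0.2714 + 0.2071 × 0.7286 = 0.25492602 + 0.15089306 = 0.40581908
  P(H|E) = 0.25492602 / 0.40581908 = 0.6282

Update 2:
  P(E) = 0.9393 × 0.6282 + 0.2071 × 0.3718 = 0.59006826 + 0.07699978 = 0.66706804
  P(H|E) = 0.59006826 / 0.66706804 = 0.8846

Final posterior: 0.8846


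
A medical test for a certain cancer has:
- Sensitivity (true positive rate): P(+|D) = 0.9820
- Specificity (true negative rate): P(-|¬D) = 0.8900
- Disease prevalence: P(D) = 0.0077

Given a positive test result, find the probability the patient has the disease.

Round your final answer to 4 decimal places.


Let D = has disease, + = positive test

Given:
- P(D) = 0.0077 (prevalence)
- P(+|D) = 0.9820 (sensitivity)
- P(-|¬D) = 0.8900 (specificity)
- P(+|¬D) = 0.1100 (false positive rate = 1 - specificity)

Step 1: Find P(+)
P(+) = P(+|D)P(D) + P(+|¬D)P(¬D)
     = 0.9820 × 0.0077 + 0.1100 × 0.9923
     = 0.00756140 + 0.10915300
     = 0.11671440

Step 2: Apply Bayes' theorem for P(D|+)
P(D|+) = P(+|D)P(D) / P(+)
       = 0.00756140 / 0.11671440
       = 0.0648


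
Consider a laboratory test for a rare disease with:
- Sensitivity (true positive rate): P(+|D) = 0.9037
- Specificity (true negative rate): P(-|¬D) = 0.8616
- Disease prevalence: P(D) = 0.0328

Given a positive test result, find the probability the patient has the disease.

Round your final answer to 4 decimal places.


Let D = has disease, + = positive test

Given:
- P(D) = 0.0328 (prevalence)
- P(+|D) = 0.9037 (sensitivity)
- P(-|¬D) = 0.8616 (specificity)
- P(+|¬D) = 0.1384 (false positive rate = 1 - specificity)

Step 1: Find P(+)
P(+) = P(+|D)P(D) + P(+|¬D)P(¬D)
     = 0.9037 × 0.0328 + 0.1384 × 0.9672
     = 0.02964136 + 0.13386048
     = 0.16350184

Step 2: Apply Bayes' theorem for P(D|+)
P(D|+) = P(+|D)P(D) / P(+)
       = 0.02964136 / 0.16350184
       = 0.1813


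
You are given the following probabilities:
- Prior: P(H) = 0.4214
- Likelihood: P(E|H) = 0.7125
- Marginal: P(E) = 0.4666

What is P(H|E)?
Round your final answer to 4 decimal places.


Using Bayes' theorem:

P(H|E) = P(E|H) × P(H) / P(E)
       = 0.7125 × 0.4214 / 0.4666
       = 0.30024750 / 0.4666
       = 0.6435

The evidence strengthens our belief in H.
Prior: 0.4214 → Posterior: 0.6435


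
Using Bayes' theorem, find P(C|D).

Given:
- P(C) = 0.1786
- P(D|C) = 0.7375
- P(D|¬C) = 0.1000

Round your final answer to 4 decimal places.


Bayes' theorem: P(C|D) = P(D|C) × P(C) / P(D)

Step 1: Calculate P(D) using law of total probability
P(D) = P(D|C)P(C) + P(D|¬C)P(¬C)
     = 0.7375 × 0.1786 + 0.1000 × 0.8214
     = 0.13171750 + 0.08214000
     = 0.21385750

Step 2: Apply Bayes' theorem
P(C|D) = P(D|C) × P(C) / P(D)
       = 0.13171750 / 0.21385750
       = 0.6159


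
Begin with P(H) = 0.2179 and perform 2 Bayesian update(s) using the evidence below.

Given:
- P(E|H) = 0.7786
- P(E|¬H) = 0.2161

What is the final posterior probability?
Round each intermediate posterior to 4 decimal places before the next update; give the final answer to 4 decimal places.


Sequential Bayesian updating:

Initial prior: P(H) = 0.2179

Update 1:
  P(E) = 0.7786 × 0.2179 + 0.2161 × 0.7821 = 0.16965694 + 0.16901181 = 0.33866875
  P(H|E) = 0.16965694 / 0.33866875 = 0.5010

Update 2:
  P(E) = 0.7786 × 0.5010 + 0.2161 × 0.4990 = 0.39007860 + 0.10783390 = 0.49791250
  P(H|E) = 0.39007860 / 0.49791250 = 0.7834

Final posterior: 0.7834


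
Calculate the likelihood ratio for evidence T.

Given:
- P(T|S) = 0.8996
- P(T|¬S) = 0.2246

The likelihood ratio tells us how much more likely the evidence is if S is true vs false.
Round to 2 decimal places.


Likelihood Ratio (LR) = P(T|S) / P(T|¬S)

LR = 0.8996 / 0.2246
   = 4.01

The evidence is 4.01 times more likely if S is true than if S is false.
Since LR > 1, the evidence supports S over ¬S.


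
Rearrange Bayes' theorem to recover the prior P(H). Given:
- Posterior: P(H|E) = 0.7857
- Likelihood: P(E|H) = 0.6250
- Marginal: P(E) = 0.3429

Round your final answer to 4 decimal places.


From Bayes' theorem: P(H|E) = P(E|H) × P(H) / P(E)

Rearranging for P(H):
P(H) = P(H|E) × P(E) / P(E|H)
     = 0.7857 × 0.3429 / 0.6250
     = 0.26941653 / 0.6250
     = 0.4311


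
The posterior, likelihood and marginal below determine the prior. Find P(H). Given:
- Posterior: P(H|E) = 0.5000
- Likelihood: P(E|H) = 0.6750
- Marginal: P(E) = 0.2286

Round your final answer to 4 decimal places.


From Bayes' theorem: P(H|E) = P(E|H) × P(H) / P(E)

Rearranging for P(H):
P(H) = P(H|E) × P(E) / P(E|H)
     = 0.5000 × 0.2286 / 0.6750
     = 0.11430000 / 0.6750
     = 0.1693


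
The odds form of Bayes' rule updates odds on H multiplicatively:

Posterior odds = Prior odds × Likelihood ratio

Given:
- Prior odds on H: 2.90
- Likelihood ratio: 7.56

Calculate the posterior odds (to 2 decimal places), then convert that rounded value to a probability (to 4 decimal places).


Step 1: Calculate posterior odds
Posterior odds = Prior odds × LR
               = 2.90 × 7.56
               = 21.92

Step 2: Convert to probability
P(H|E) = Posterior odds / (1 + Posterior odds)
       = 21.92 / (1 + 21.92)
       = 21.92 / 22.92
       = 0.9564

The evidence increased P(H) from 0.7436 to 0.9564.


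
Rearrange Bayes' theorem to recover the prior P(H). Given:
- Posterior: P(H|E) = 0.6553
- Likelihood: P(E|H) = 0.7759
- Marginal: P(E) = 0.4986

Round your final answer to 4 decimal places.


From Bayes' theorem: P(H|E) = P(E|H) × P(H) / P(E)

Rearranging for P(H):
P(H) = P(H|E) × P(E) / P(E|H)
     = 0.6553 × 0.4986 / 0.7759
     = 0.32673258 / 0.7759
     = 0.4211


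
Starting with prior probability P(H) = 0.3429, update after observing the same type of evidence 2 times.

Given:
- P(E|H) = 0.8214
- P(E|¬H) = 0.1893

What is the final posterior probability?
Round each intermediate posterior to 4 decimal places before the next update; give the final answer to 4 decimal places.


Sequential Bayesian updating:

Initial prior: P(H) = 0.3429

Update 1:
  P(E) = 0.8214 × 0.3429 + 0.1893 × 0.6571 = 0.28165806 + 0.12438903 = 0.40604709
  P(H|E) = 0.28165806 / 0.40604709 = 0.6937

Update 2:
  P(E) = 0.8214 × 0.6937 + 0.1893 × 0.3063 = 0.56980518 + 0.05798259 = 0.62778777
  P(H|E) = 0.56980518 / 0.62778777 = 0.9076

Final posterior: 0.9076


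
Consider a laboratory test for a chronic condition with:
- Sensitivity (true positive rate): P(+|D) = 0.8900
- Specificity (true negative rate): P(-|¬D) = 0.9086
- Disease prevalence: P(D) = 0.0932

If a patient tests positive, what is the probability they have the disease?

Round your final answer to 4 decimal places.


Let D = has disease, + = positive test

Given:
- P(D) = 0.0932 (prevalence)
- P(+|D) = 0.8900 (sensitivity)
- P(-|¬D) = 0.9086 (specificity)
- P(+|¬D) = 0.0914 (false positive rate = 1 - specificity)

Step 1: Find P(+)
P(+) = P(+|D)P(D) + P(+|¬D)P(¬D)
     = 0.8900 × 0.0932 + 0.0914 × 0.9068
     = 0.08294800 + 0.08288152
     = 0.16582952

Step 2: Apply Bayes' theorem for P(D|+)
P(D|+) = P(+|D)P(D) / P(+)
       = 0.08294800 / 0.16582952
       = 0.5002


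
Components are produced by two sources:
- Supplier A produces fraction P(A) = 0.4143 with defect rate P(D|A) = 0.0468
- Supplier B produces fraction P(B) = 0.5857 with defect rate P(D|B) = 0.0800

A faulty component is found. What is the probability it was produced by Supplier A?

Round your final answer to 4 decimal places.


Let A = from Supplier A, D = faulty

Given:
- P(A) = 0.4143, P(B) = 0.5857
- P(D|A) = 0.0468, P(D|B) = 0.0800

Step 1: Find P(D)
P(D) = P(D|A)P(A) + P(D|B)P(B)
     = 0.0468 × 0.4143 + 0.0800 × 0.5857
     = 0.01938924 + 0.04685600
     = 0.06624524

Step 2: Apply Bayes' theorem
P(A|D) = P(D|A)P(A) / P(D)
       = 0.01938924 / 0.06624524
       = 0.2927


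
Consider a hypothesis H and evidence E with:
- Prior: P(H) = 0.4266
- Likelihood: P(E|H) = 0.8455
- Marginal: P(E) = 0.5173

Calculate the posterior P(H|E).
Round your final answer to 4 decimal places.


Using Bayes' theorem:

P(H|E) = P(E|H) × P(H) / P(E)
       = 0.8455 × 0.4266 / 0.5173
       = 0.36069030 / 0.5173
       = 0.6973

The evidence strengthens our belief in H.
Prior: 0.4266 → Posterior: 0.6973


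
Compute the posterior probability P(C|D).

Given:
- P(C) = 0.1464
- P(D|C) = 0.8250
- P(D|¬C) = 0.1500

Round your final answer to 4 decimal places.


Bayes' theorem: P(C|D) = P(D|C) × P(C) / P(D)

Step 1: Calculate P(D) using law of total probability
P(D) = P(D|C)P(C) + P(D|¬C)P(¬C)
     = 0.8250 × 0.1464 + 0.1500 × 0.8536
     = 0.12078000 + 0.12804000
     = 0.24882000

Step 2: Apply Bayes' theorem
P(C|D) = P(D|C) × P(C) / P(D)
       = 0.12078000 / 0.24882000
       = 0.4854


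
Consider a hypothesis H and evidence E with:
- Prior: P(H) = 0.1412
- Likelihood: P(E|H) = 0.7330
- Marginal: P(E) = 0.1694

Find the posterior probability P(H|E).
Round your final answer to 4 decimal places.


Using Bayes' theorem:

P(H|E) = P(E|H) × P(H) / P(E)
       = 0.7330 × 0.1412 / 0.1694
       = 0.10349960 / 0.1694
       = 0.6110

The evidence strengthens our belief in H.
Prior: 0.1412 → Posterior: 0.6110


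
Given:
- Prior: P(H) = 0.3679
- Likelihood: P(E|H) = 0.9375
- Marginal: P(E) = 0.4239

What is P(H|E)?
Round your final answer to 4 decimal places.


Using Bayes' theorem:

P(H|E) = P(E|H) × P(H) / P(E)
       = 0.9375 × 0.3679 / 0.4239
       = 0.34490625 / 0.4239
       = 0.8137

The evidence strengthens our belief in H.
Prior: 0.3679 → Posterior: 0.8137


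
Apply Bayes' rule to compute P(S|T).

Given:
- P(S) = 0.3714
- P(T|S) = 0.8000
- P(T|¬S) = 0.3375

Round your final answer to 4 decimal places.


Bayes' theorem: P(S|T) = P(T|S) × P(S) / P(T)

Step 1: Calculate P(T) using law of total probability
P(T) = P(T|S)P(S) + P(T|¬S)P(¬S)
     = 0.8000 × 0.3714 + 0.3375 × 0.6286
     = 0.29712000 + 0.21215250
     = 0.50927250

Step 2: Apply Bayes' theorem
P(S|T) = P(T|S) × P(S) / P(T)
       = 0.29712000 / 0.50927250
       = 0.5834


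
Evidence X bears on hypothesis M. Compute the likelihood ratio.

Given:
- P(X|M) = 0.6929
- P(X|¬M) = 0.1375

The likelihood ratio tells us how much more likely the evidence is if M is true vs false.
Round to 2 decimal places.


Likelihood Ratio (LR) = P(X|M) / P(X|¬M)

LR = 0.6929 / 0.1375
   = 5.04

The evidence is 5.04 times more likely if M is true than if M is false.
Since LR > 1, the evidence supports M over ¬M.


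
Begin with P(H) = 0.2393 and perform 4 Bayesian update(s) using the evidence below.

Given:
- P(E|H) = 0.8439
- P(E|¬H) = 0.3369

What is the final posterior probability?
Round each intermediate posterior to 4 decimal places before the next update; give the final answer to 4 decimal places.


Sequential Bayesian updating:

Initial prior: P(H) = 0.2393

Update 1:
  P(E) = 0.8439 × 0.2393 + 0.3369 × 0.7607 = 0.20194527 + 0.25627983 = 0.45822510
  P(H|E) = 0.20194527 / 0.45822510 = 0.4407

Update 2:
  P(E) = 0.8439 × 0.4407 + 0.3369 × 0.5593 = 0.37190673 + 0.18842817 = 0.56033490
  P(H|E) = 0.37190673 / 0.56033490 = 0.6637

Update 3:
  P(E) = 0.8439 × 0.6637 + 0.3369 × 0.3363 = 0.56009643 + 0.11329947 = 0.67339590
  P(H|E) = 0.56009643 / 0.67339590 = 0.8317

Update 4:
  P(E) = 0.8439 × 0.8317 + 0.3369 × 0.1683 = 0.70187163 + 0.05670027 = 0.75857190
  P(H|E) = 0.70187163 / 0.75857190 = 0.9253

Final posterior: 0.9253


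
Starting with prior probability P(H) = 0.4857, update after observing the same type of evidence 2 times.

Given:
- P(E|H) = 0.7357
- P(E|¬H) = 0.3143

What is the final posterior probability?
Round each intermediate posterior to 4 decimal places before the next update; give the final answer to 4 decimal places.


Sequential Bayesian updating:

Initial prior: P(H) = 0.4857

Update 1:
  P(E) = 0.7357 × 0.4857 + 0.3143 × 0.5143 = 0.35732949 + 0.16164449 = 0.51897398
  P(H|E) = 0.35732949 / 0.51897398 = 0.6885

Update 2:
  P(E) = 0.7357 × 0.6885 + 0.3143 × 0.3115 = 0.50652945 + 0.09790445 = 0.60443390
  P(H|E) = 0.50652945 / 0.60443390 = 0.8380

Final posterior: 0.8380


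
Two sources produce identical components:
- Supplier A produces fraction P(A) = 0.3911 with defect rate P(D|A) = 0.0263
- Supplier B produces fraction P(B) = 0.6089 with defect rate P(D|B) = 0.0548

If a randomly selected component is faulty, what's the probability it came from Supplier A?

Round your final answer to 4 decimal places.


Let A = from Supplier A, D = faulty

Given:
- P(A) = 0.3911, P(B) = 0.6089
- P(D|A) = 0.0263, P(D|B) = 0.0548

Step 1: Find P(D)
P(D) = P(D|A)P(A) + P(D|B)P(B)
     = 0.0263 × 0.3911 + 0.0548 × 0.6089
     = 0.01028593 + 0.03336772
     = 0.04365365

Step 2: Apply Bayes' theorem
P(A|D) = P(D|A)P(A) / P(D)
       = 0.01028593 / 0.04365365
       = 0.2356


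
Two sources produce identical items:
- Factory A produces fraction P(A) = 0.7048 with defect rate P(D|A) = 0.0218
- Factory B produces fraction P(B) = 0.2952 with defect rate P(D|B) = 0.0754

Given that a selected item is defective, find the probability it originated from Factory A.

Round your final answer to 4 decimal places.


Let A = from Factory A, D = defective

Given:
- P(A) = 0.7048, P(B) = 0.2952
- P(D|A) = 0.0218, P(D|B) = 0.0754

Step 1: Find P(D)
P(D) = P(D|A)P(A) + P(D|B)P(B)
     = 0.0218 × 0.7048 + 0.0754 × 0.2952
     = 0.01536464 + 0.02225808
     = 0.03762272

Step 2: Apply Bayes' theorem
P(A|D) = P(D|A)P(A) / P(D)
       = 0.01536464 / 0.03762272
       = 0.4084


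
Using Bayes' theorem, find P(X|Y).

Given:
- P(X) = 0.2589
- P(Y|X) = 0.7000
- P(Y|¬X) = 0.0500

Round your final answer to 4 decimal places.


Bayes' theorem: P(X|Y) = P(Y|X) × P(X) / P(Y)

Step 1: Calculate P(Y) using law of total probability
P(Y) = P(Y|X)P(X) + P(Y|¬X)P(¬X)
     = 0.7000 × 0.2589 + 0.0500 × 0.7411
     = 0.18123000 + 0.03705500
     = 0.21828500

Step 2: Apply Bayes' theorem
P(X|Y) = P(Y|X) × P(X) / P(Y)
       = 0.18123000 / 0.21828500
       = 0.8302
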